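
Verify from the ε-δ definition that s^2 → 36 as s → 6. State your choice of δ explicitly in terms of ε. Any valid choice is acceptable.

δ = min(1, ε/13)

Let ε > 0. We seek δ > 0 with 0 < |s − 6| < δ ⇒ |s^2 − 36| < ε.
Factor: s^2 − 36 = (s − 6)(s + 6), so |s^2 − 36| = |s − 6|·|s + 6|.
Impose δ ≤ 1 so that |s| < 7; then |s + 6| ≤ 13.
Hence |s^2 − 36| ≤ 13|s − 6|, which is < ε once |s − 6| < ε/13.
Take δ = min(1, ε/13). If 0 < |s − 6| < δ then both bounds hold and |s^2 − 36| ≤ 13|s − 6| < 13·(ε/13) = ε.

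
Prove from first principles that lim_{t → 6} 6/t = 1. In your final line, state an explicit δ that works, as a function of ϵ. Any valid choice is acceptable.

Suppose ϵ > 0. We seek δ > 0 such that 0 < |t − 6| < δ implies |6/t − 1| < ϵ.
|6/t − 1| = 6·|6 − t|/(6·|t|) = 6|t − 6|/(6|t|).
Require δ ≤ 3 so that |t| > 6 − 3 = 3, hence 6|t| > 18.
Then |6/t − 1| < 6|t − 6|/18, which is < ϵ when |t − 6| < 3ϵ.
Take δ = min(3, 3ϵ). Then 0 < |t − 6| < δ gives both |t − 6| < 3 and |t − 6| < 3ϵ, so |6/t − 1| < ϵ.

δ = min(3, 3ϵ)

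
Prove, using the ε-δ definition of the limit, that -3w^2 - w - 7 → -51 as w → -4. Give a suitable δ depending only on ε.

δ = min(2, ε/29)

Let ε > 0 be given. We want δ > 0 such that 0 < |w + 4| < δ implies |(-3w^2 - w - 7) + 51| < ε.
(-3w^2 - w - 7) + 51 = -3w^2 - w + 44 = (w + 4)(-3w + 11).
So |(-3w^2 - w - 7) + 51| = |w + 4|·|-3w + 11|.
Require δ ≤ 2. Then |w + 4| < 2 gives |w| < 6, and by the triangle inequality |-3w + 11| ≤ 3·6 + 11 = 29.
Hence |(-3w^2 - w - 7) + 51| ≤ 29|w + 4| < ε provided |w + 4| < ε/29.
Take δ = min(2, ε/29). Then 0 < |w + 4| < δ gives both |w + 4| < 2 and |w + 4| < ε/29, so |(-3w^2 - w - 7) + 51| < ε.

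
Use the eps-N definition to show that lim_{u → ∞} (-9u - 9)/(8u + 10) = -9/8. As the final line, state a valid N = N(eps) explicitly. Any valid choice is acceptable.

Suppose eps > 0. We seek N > 0 such that u > N implies |(-9u - 9)/(8u + 10) + 9/8| < eps.
(-9u - 9)/(8u + 10) + 9/8 = (8(-9u - 9) − (-9)(8u + 10)) / (8(8u + 10)) = 18/(8(8u + 10)).
For u > 0 we have 8u + 10 > 8u, so |(-9u - 9)/(8u + 10) + 9/8| = 18/(8(8u + 10)) < 18/(8·8u) = (9/32)/u.
Thus |(-9u - 9)/(8u + 10) + 9/8| < eps whenever u > (9/32)/eps.
Take N = (9/32)/eps. If u > N then |(-9u - 9)/(8u + 10) + 9/8| < (9/32)/u < eps.

N = (9/32)/eps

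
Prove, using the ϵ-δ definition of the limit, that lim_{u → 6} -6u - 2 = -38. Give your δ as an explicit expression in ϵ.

Let ϵ > 0 be given. We need δ > 0 so that 0 < |u − 6| < δ implies |(-6u - 2) + 38| < ϵ.
|(-6u - 2) + 38| = |-6u + 36| = 6|u − 6|.
Thus it suffices that |u − 6| < ϵ/6.
Choosing δ = ϵ/6 gives |(-6u - 2) + 38| = 6|u − 6| < ϵ whenever |u − 6| < δ.

δ = ϵ/6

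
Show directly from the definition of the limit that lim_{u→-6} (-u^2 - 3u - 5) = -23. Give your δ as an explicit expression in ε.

δ = min(1, ε/10)

Let ε > 0. We want δ > 0 such that 0 < |u + 6| < δ implies |(-u^2 - 3u - 5) + 23| < ε.
(-u^2 - 3u - 5) + 23 = -u^2 - 3u + 18 = (u + 6)(-u + 3).
So |(-u^2 - 3u - 5) + 23| = |u + 6|·|-u + 3|.
Require δ ≤ 1. Then |u + 6| < 1 gives |u| < 7, and by the triangle inequality |-u + 3| ≤ 7 + 3 = 10.
Hence |(-u^2 - 3u - 5) + 23| ≤ 10|u + 6| < ε provided |u + 6| < ε/10.
Choosing δ = min(1, ε/10) ensures both conditions, hence |(-u^2 - 3u - 5) + 23| < ε.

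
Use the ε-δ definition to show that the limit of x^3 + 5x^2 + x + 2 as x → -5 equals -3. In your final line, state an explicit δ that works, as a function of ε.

δ = min(2, ε/50)

Fix ε > 0. We want δ > 0 such that 0 < |x + 5| < δ implies |(x^3 + 5x^2 + x + 2) + 3| < ε.
(x^3 + 5x^2 + x + 2) + 3 = x^3 + 5x^2 + x + 5 = (x + 5)(x^2 + 1).
So |(x^3 + 5x^2 + x + 2) + 3| = |x + 5|·|x^2 + 1|.
Require δ ≤ 2. Then |x + 5| < 2 gives |x| < 7, and by the triangle inequality |x^2 + 1| ≤ 7^2 + 1 = 50.
Hence |(x^3 + 5x^2 + x + 2) + 3| ≤ 50|x + 5| < ε provided |x + 5| < ε/50.
Choosing δ = min(2, ε/50) ensures both conditions, hence |(x^3 + 5x^2 + x + 2) + 3| < ε.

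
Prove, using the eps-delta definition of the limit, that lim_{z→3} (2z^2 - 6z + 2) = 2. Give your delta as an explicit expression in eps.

delta = min(1, eps/8)

Let eps > 0 be given. We want delta > 0 such that 0 < |z − 3| < delta implies |(2z^2 - 6z + 2) − 2| < eps.
(2z^2 - 6z + 2) − 2 = 2z^2 - 6z = (z − 3)(2z).
So |(2z^2 - 6z + 2) − 2| = |z − 3|·|2z|.
Require delta ≤ 1. Then |z − 3| < 1 gives |z| < 4, and by the triangle inequality |2z| ≤ 2·4 = 8.
Hence |(2z^2 - 6z + 2) − 2| ≤ 8|z − 3| < eps provided |z − 3| < eps/8.
Take delta = min(1, eps/8). Then 0 < |z − 3| < delta gives both |z − 3| < 1 and |z − 3| < eps/8, so |(2z^2 - 6z + 2) − 2| < eps.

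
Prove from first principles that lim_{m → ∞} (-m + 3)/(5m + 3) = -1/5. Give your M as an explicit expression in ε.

Suppose ε > 0. For m ≥ 1, |(-m + 3)/(5m + 3) + 1/5| = |18|/(5(5m + 3)) = 18/(5(5m + 3)).
Since 5m + 3 ≥ 5m for m ≥ 1, this is ≤ 18/(5·5m) = (18/25)/m.
So |(-m + 3)/(5m + 3) + 1/5| < ε whenever m > (18/25)/ε.
Take M = (18/25)/ε. If m > M then |(-m + 3)/(5m + 3) + 1/5| ≤ (18/25)/m < ε.

M = (18/25)/ε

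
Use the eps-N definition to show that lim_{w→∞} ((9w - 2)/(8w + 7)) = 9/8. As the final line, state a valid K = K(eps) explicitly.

K = (79/64)/eps

Fix eps > 0. We seek K > 0 such that w > K implies |(9w - 2)/(8w + 7) − (9/8)| < eps.
(9w - 2)/(8w + 7) − (9/8) = (8(9w - 2) − 9(8w + 7)) / (8(8w + 7)) = -79/(8(8w + 7)).
For w > 0 we have 8w + 7 > 8w, so |(9w - 2)/(8w + 7) − (9/8)| = 79/(8(8w + 7)) < 79/(8·8w) = (79/64)/w.
Thus |(9w - 2)/(8w + 7) − (9/8)| < eps whenever w > (79/64)/eps.
Take K = (79/64)/eps. If w > K then |(9w - 2)/(8w + 7) − (9/8)| < (79/64)/w < eps.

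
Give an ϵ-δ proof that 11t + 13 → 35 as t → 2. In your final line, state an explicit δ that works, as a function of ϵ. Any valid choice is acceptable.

Let ϵ > 0. We need δ > 0 so that 0 < |t − 2| < δ implies |(11t + 13) − 35| < ϵ.
|(11t + 13) − 35| = |11t - 22| = 11|t − 2|.
Thus it suffices that |t − 2| < ϵ/11.
Take δ = ϵ/11. If 0 < |t − 2| < δ then |(11t + 13) − 35| = 11|t − 2| < 11·(ϵ/11) = ϵ.

δ = ϵ/11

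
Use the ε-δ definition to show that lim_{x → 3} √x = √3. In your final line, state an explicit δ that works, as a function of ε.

δ = min(3, √3·ε)

Let ε > 0 be given. We want δ > 0 such that 0 < |x − 3| < δ implies |√x − √3| < ε.
Multiplying by the conjugate, |√x − √3| = |x − 3|/(√x + √3).
Restrict δ ≤ 3 so that |x − 3| < 3 forces x > 0, and then √x + √3 > √3.
Hence |√x − √3| < |x − 3|/√3, which is < ε once |x − 3| < √3·ε.
Take δ = min(3, √3·ε). If 0 < |x − 3| < δ then x > 0 and |√x − √3| < |x − 3|/√3 < ε.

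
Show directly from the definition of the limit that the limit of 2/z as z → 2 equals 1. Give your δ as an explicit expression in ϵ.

δ = min(1, ϵ)

Let ϵ > 0 be given. We seek δ > 0 such that 0 < |z − 2| < δ implies |2/z − 1| < ϵ.
|2/z − 1| = 2·|2 − z|/(2·|z|) = 2|z − 2|/(2|z|).
Restrict δ ≤ 1. Then |z − 2| < 1 gives |z| > 1, so 2|z| > 2.
Then |2/z − 1| < 2|z − 2|/2, which is < ϵ when |z − 2| < ϵ.
Take δ = min(1, ϵ). Then 0 < |z − 2| < δ gives both |z − 2| < 1 and |z − 2| < ϵ, so |2/z − 1| < ϵ.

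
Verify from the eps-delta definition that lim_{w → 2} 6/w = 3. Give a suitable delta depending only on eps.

delta = min(1, (1/3)eps)

Fix eps > 0. We seek delta > 0 such that 0 < |w − 2| < delta implies |6/w − 3| < eps.
|6/w − 3| = 6·|2 − w|/(2·|w|) = 6|w − 2|/(2|w|).
Restrict delta ≤ 1. Then |w − 2| < 1 gives |w| > 1, so 2|w| > 2.
Then |6/w − 3| < 6|w − 2|/2, which is < eps when |w − 2| < (1/3)eps.
Take delta = min(1, (1/3)eps). Then 0 < |w − 2| < delta gives both |w − 2| < 1 and |w − 2| < (1/3)eps, so |6/w − 3| < eps.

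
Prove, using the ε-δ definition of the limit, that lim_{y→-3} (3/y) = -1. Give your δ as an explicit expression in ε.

Let ε > 0 be given. We seek δ > 0 such that 0 < |y + 3| < δ implies |3/y + 1| < ε.
|3/y + 1| = 3·|-3 − y|/(3·|y|) = 3|y + 3|/(3|y|).
Require δ ≤ 3/2 so that |y| > 3 − 3/2 = 3/2, hence 3|y| > 9/2.
Then |3/y + 1| < 3|y + 3|/(9/2), which is < ε when |y + 3| < (3/2)ε.
Take δ = min(3/2, (3/2)ε). Then 0 < |y + 3| < δ gives both |y + 3| < 3/2 and |y + 3| < (3/2)ε, so |3/y + 1| < ε.

δ = min(3/2, (3/2)ε)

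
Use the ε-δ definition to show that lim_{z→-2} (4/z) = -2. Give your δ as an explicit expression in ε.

δ = min(1, (1/2)ε)

Suppose ε > 0. We seek δ > 0 such that 0 < |z + 2| < δ implies |4/z + 2| < ε.
|4/z + 2| = 4·|-2 − z|/(2·|z|) = 4|z + 2|/(2|z|).
Require δ ≤ 1 so that |z| > 2 − 1 = 1, hence 2|z| > 2.
Then |4/z + 2| < 4|z + 2|/2, which is < ε when |z + 2| < (1/2)ε.
Take δ = min(1, (1/2)ε). Then 0 < |z + 2| < δ gives both |z + 2| < 1 and |z + 2| < (1/2)ε, so |4/z + 2| < ε.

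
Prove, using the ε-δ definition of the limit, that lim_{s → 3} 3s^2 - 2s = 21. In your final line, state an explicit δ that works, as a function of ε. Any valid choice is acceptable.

δ = min(2, ε/22)

Suppose ε > 0. We want δ > 0 such that 0 < |s − 3| < δ implies |(3s^2 - 2s) − 21| < ε.
(3s^2 - 2s) − 21 = 3s^2 - 2s - 21 = (s − 3)(3s + 7).
So |(3s^2 - 2s) − 21| = |s − 3|·|3s + 7|.
Assume first that |s − 3| < 2, so |s| < 5. Then |3s + 7| ≤ 3·5 + 7 = 22.
Hence |(3s^2 - 2s) − 21| ≤ 22|s − 3| < ε provided |s − 3| < ε/22.
Choosing δ = min(2, ε/22) ensures both conditions, hence |(3s^2 - 2s) − 21| < ε.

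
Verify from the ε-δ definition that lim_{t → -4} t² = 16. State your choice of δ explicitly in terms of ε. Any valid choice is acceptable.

Suppose ε > 0. We seek δ > 0 with 0 < |t + 4| < δ ⇒ |t² − 16| < ε.
Factor: t² − 16 = (t + 4)(t - 4), so |t² − 16| = |t + 4|·|t - 4|.
Restrict δ ≤ 2. Then |t + 4| < 2 gives |t| < 6, so by the triangle inequality |t - 4| ≤ 6 + 4 = 10.
Hence |t² − 16| ≤ 10|t + 4|, which is < ε once |t + 4| < ε/10.
Take δ = min(2, ε/10). If 0 < |t + 4| < δ then both bounds hold and |t² − 16| ≤ 10|t + 4| < 10·(ε/10) = ε.

δ = min(2, ε/10)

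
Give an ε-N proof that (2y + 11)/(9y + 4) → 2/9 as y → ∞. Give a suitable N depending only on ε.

Let ε > 0. We seek N > 0 such that y > N implies |(2y + 11)/(9y + 4) − (2/9)| < ε.
(2y + 11)/(9y + 4) − (2/9) = (9(2y + 11) − 2(9y + 4)) / (9(9y + 4)) = 91/(9(9y + 4)).
For y > 0 we have 9y + 4 > 9y, so |(2y + 11)/(9y + 4) − (2/9)| = 91/(9(9y + 4)) < 91/(9·9y) = (91/81)/y.
Thus |(2y + 11)/(9y + 4) − (2/9)| < ε whenever y > (91/81)/ε.
Take N = (91/81)/ε. If y > N then |(2y + 11)/(9y + 4) − (2/9)| < (91/81)/y < ε.

N = (91/81)/ε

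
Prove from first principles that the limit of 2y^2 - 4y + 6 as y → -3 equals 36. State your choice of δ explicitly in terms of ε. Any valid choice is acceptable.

δ = min(1, ε/18)

Suppose ε > 0. We want δ > 0 such that 0 < |y + 3| < δ implies |(2y^2 - 4y + 6) − 36| < ε.
(2y^2 - 4y + 6) − 36 = 2y^2 - 4y - 30 = (y + 3)(2y - 10).
So |(2y^2 - 4y + 6) − 36| = |y + 3|·|2y - 10|.
Assume first that |y + 3| < 1, so |y| < 4. Then |2y - 10| ≤ 2·4 + 10 = 18.
Hence |(2y^2 - 4y + 6) − 36| ≤ 18|y + 3| < ε provided |y + 3| < ε/18.
Take δ = min(1, ε/18). Then 0 < |y + 3| < δ gives both |y + 3| < 1 and |y + 3| < ε/18, so |(2y^2 - 4y + 6) − 36| < ε.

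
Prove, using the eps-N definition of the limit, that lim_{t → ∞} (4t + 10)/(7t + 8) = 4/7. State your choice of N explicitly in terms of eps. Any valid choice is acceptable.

Fix eps > 0. We seek N > 0 such that t > N implies |(4t + 10)/(7t + 8) − (4/7)| < eps.
(4t + 10)/(7t + 8) − (4/7) = (7(4t + 10) − 4(7t + 8)) / (7(7t + 8)) = 38/(7(7t + 8)).
For t > 0 we have 7t + 8 > 7t, so |(4t + 10)/(7t + 8) − (4/7)| = 38/(7(7t + 8)) < 38/(7·7t) = (38/49)/t.
Thus |(4t + 10)/(7t + 8) − (4/7)| < eps whenever t > (38/49)/eps.
Take N = (38/49)/eps. If t > N then |(4t + 10)/(7t + 8) − (4/7)| < (38/49)/t < eps.

N = (38/49)/eps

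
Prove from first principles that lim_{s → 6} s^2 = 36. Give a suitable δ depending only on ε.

Let ε > 0. We seek δ > 0 with 0 < |s − 6| < δ ⇒ |s^2 − 36| < ε.
Factor: s^2 − 36 = (s − 6)(s + 6), so |s^2 − 36| = |s − 6|·|s + 6|.
Restrict δ ≤ 1. Then |s − 6| < 1 gives |s| < 7, so by the triangle inequality |s + 6| ≤ 7 + 6 = 13.
Hence |s^2 − 36| ≤ 13|s − 6|, which is < ε once |s − 6| < ε/13.
Take δ = min(1, ε/13). If 0 < |s − 6| < δ then both bounds hold and |s^2 − 36| ≤ 13|s − 6| < 13·(ε/13) = ε.

δ = min(1, ε/13)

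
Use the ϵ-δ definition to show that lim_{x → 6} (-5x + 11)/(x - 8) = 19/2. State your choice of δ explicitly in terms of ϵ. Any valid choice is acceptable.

δ = min(1, (2/29)ϵ)

Let ϵ > 0 be given. We want δ > 0 with 0 < |x − 6| < δ ⇒ |(-5x + 11)/(x - 8) − (19/2)| < ϵ.
Combining over a common denominator, (-5x + 11)/(x - 8) − (19/2) = [(-5x + 11)·(-2) − (-19)·(x - 8)] / [(-2)·(x - 8)] = 29(x − 6) / ((-2)(x - 8)).
So |(-5x + 11)/(x - 8) − (19/2)| = 29|x − 6| / (2·|x − 8|).
Require δ ≤ 1, so |x − 8| ≥ |-2| − |x − 6| > 2 − 1 = 1.
Hence |(-5x + 11)/(x - 8) − (19/2)| < 29|x − 6|/(2·1) = (29/2)|x − 6|, which is < ϵ once |x − 6| < (2/29)ϵ.
Take δ = min(1, (2/29)ϵ). Then 0 < |x − 6| < δ forces both bounds, so |(-5x + 11)/(x - 8) − (19/2)| < ϵ.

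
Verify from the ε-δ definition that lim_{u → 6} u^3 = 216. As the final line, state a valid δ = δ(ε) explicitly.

Fix ε > 0. We seek δ > 0 with 0 < |u − 6| < δ ⇒ |u^3 − 216| < ε.
Factor: u^3 − 216 = (u − 6)(u^2 + 6u + 36), so |u^3 − 216| = |u − 6|·|u^2 + 6u + 36|.
Restrict δ ≤ 2. Then |u − 6| < 2 gives |u| < 8, so by the triangle inequality |u^2 + 6u + 36| ≤ 8^2 + 6·8 + 36 = 148.
Hence |u^3 − 216| ≤ 148|u − 6|, which is < ε once |u − 6| < ε/148.
Take δ = min(2, ε/148). If 0 < |u − 6| < δ then both bounds hold and |u^3 − 216| ≤ 148|u − 6| < 148·(ε/148) = ε.

δ = min(2, ε/148)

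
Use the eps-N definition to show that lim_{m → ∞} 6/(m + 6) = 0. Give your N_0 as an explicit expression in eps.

N_0 = 6/eps

Suppose eps > 0. For m ≥ 1, |6/(m + 6) − 0| = 6/(m + 6) ≤ 6/m.
We need 6/m < eps, i.e. m > 6/eps.
Take N_0 = 6/eps. If m > N_0 then |6/(m + 6)| ≤ 6/m < eps.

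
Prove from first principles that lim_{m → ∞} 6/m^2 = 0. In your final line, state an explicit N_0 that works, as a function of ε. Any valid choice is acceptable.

N_0 = (6/ε)^{1/2}

Suppose ε > 0. For m ≥ 1, |6/m^2 − 0| = 6/m^2.
6/m^2 < ε ⇔ m^2 > 6/ε ⇔ m > (6/ε)^{1/2}.
Take N_0 = (6/ε)^{1/2}. Then m > N_0 implies 6/m^2 < ε.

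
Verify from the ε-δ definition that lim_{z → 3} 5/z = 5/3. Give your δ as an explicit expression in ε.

Let ε > 0. We seek δ > 0 such that 0 < |z − 3| < δ implies |5/z − (5/3)| < ε.
|5/z − (5/3)| = 5·|3 − z|/(3·|z|) = 5|z − 3|/(3|z|).
Restrict δ ≤ 3/2. Then |z − 3| < 3/2 gives |z| > 3/2, so 3|z| > 9/2.
Then |5/z − (5/3)| < 5|z − 3|/(9/2), which is < ε when |z − 3| < (9/10)ε.
Take δ = min(3/2, (9/10)ε). Then 0 < |z − 3| < δ gives both |z − 3| < 3/2 and |z − 3| < (9/10)ε, so |5/z − (5/3)| < ε.

δ = min(3/2, (9/10)ε)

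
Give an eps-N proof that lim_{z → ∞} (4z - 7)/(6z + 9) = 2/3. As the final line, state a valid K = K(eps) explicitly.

K = (13/6)/eps

Fix eps > 0. We seek K > 0 such that z > K implies |(4z - 7)/(6z + 9) − (2/3)| < eps.
(4z - 7)/(6z + 9) − (2/3) = (6(4z - 7) − 4(6z + 9)) / (6(6z + 9)) = -78/(6(6z + 9)).
For z > 0 we have 6z + 9 > 6z, so |(4z - 7)/(6z + 9) − (2/3)| = 78/(6(6z + 9)) < 78/(6·6z) = (13/6)/z.
Thus |(4z - 7)/(6z + 9) − (2/3)| < eps whenever z > (13/6)/eps.
Take K = (13/6)/eps. If z > K then |(4z - 7)/(6z + 9) − (2/3)| < (13/6)/z < eps.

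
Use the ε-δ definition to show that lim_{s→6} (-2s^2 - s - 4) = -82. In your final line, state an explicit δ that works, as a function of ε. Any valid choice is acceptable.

Let ε > 0 be given. We want δ > 0 such that 0 < |s − 6| < δ implies |(-2s^2 - s - 4) + 82| < ε.
(-2s^2 - s - 4) + 82 = -2s^2 - s + 78 = (s − 6)(-2s - 13).
So |(-2s^2 - s - 4) + 82| = |s − 6|·|-2s - 13|.
Assume first that |s − 6| < 2, so |s| < 8. Then |-2s - 13| ≤ 2·8 + 13 = 29.
Hence |(-2s^2 - s - 4) + 82| ≤ 29|s − 6| < ε provided |s − 6| < ε/29.
Take δ = min(2, ε/29). Then 0 < |s − 6| < δ gives both |s − 6| < 2 and |s − 6| < ε/29, so |(-2s^2 - s - 4) + 82| < ε.

δ = min(2, ε/29)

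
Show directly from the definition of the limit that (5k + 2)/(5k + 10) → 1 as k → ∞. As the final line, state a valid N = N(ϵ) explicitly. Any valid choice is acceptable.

Let ϵ > 0 be given. For k ≥ 1, |(5k + 2)/(5k + 10) − 1| = |-40|/(5(5k + 10)) = 40/(5(5k + 10)).
Since 5k + 10 ≥ 5k for k ≥ 1, this is ≤ 40/(5·5k) = (8/5)/k.
So |(5k + 2)/(5k + 10) − 1| < ϵ whenever k > (8/5)/ϵ.
Take N = (8/5)/ϵ. If k > N then |(5k + 2)/(5k + 10) − 1| ≤ (8/5)/k < ϵ.

N = (8/5)/ϵ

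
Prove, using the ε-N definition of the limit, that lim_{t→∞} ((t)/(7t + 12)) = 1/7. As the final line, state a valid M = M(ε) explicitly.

Fix ε > 0. We seek M > 0 such that t > M implies |(t)/(7t + 12) − (1/7)| < ε.
(t)/(7t + 12) − (1/7) = (7(t) − (7t + 12)) / (7(7t + 12)) = -12/(7(7t + 12)).
For t > 0 we have 7t + 12 > 7t, so |(t)/(7t + 12) − (1/7)| = 12/(7(7t + 12)) < 12/(7·7t) = (12/49)/t.
Thus |(t)/(7t + 12) − (1/7)| < ε whenever t > (12/49)/ε.
Take M = (12/49)/ε. If t > M then |(t)/(7t + 12) − (1/7)| < (12/49)/t < ε.

M = (12/49)/ε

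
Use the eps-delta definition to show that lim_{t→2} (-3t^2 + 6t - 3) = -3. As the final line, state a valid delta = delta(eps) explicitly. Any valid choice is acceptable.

Fix eps > 0. We want delta > 0 such that 0 < |t − 2| < delta implies |(-3t^2 + 6t - 3) + 3| < eps.
(-3t^2 + 6t - 3) + 3 = -3t^2 + 6t = (t − 2)(-3t).
So |(-3t^2 + 6t - 3) + 3| = |t − 2|·|-3t|.
Require delta ≤ 1. Then |t − 2| < 1 gives |t| < 3, and by the triangle inequality |-3t| ≤ 3·3 = 9.
Hence |(-3t^2 + 6t - 3) + 3| ≤ 9|t − 2| < eps provided |t − 2| < eps/9.
Take delta = min(1, eps/9). Then 0 < |t − 2| < delta gives both |t − 2| < 1 and |t − 2| < eps/9, so |(-3t^2 + 6t - 3) + 3| < eps.

delta = min(1, eps/9)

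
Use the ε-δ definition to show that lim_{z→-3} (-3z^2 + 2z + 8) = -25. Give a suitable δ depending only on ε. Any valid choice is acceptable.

Fix ε > 0. We want δ > 0 such that 0 < |z + 3| < δ implies |(-3z^2 + 2z + 8) + 25| < ε.
(-3z^2 + 2z + 8) + 25 = -3z^2 + 2z + 33 = (z + 3)(-3z + 11).
So |(-3z^2 + 2z + 8) + 25| = |z + 3|·|-3z + 11|.
Require δ ≤ 1. Then |z + 3| < 1 gives |z| < 4, and by the triangle inequality |-3z + 11| ≤ 3·4 + 11 = 23.
Hence |(-3z^2 + 2z + 8) + 25| ≤ 23|z + 3| < ε provided |z + 3| < ε/23.
Choosing δ = min(1, ε/23) ensures both conditions, hence |(-3z^2 + 2z + 8) + 25| < ε.

δ = min(1, ε/23)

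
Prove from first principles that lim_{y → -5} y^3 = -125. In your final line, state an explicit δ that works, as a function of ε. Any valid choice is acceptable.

δ = min(1, ε/91)

Let ε > 0 be given. We seek δ > 0 with 0 < |y + 5| < δ ⇒ |y^3 + 125| < ε.
Factor: y^3 + 125 = (y + 5)(y^2 - 5y + 25), so |y^3 + 125| = |y + 5|·|y^2 - 5y + 25|.
Impose δ ≤ 1 so that |y| < 6; then |y^2 - 5y + 25| ≤ 91.
Hence |y^3 + 125| ≤ 91|y + 5|, which is < ε once |y + 5| < ε/91.
Take δ = min(1, ε/91). If 0 < |y + 5| < δ then both bounds hold and |y^3 + 125| ≤ 91|y + 5| < 91·(ε/91) = ε.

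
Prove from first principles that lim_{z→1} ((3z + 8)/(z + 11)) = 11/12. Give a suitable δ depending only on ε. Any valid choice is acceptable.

Let ε > 0. We want δ > 0 with 0 < |z − 1| < δ ⇒ |(3z + 8)/(z + 11) − (11/12)| < ε.
Combining over a common denominator, (3z + 8)/(z + 11) − (11/12) = [(3z + 8)·12 − 11·(z + 11)] / [12·(z + 11)] = 25(z − 1) / (12(z + 11)).
So |(3z + 8)/(z + 11) − (11/12)| = 25|z − 1| / (12·|z + 11|).
Restrict δ ≤ 6. Then |z − 1| < 6 gives |z + 11| = |(z − 1) + 12| ≥ 12 − 6 = 6.
Hence |(3z + 8)/(z + 11) − (11/12)| < 25|z − 1|/(12·6) = (25/72)|z − 1|, which is < ε once |z − 1| < (72/25)ε.
Take δ = min(6, (72/25)ε). Then 0 < |z − 1| < δ forces both bounds, so |(3z + 8)/(z + 11) − (11/12)| < ε.

δ = min(6, (72/25)ε)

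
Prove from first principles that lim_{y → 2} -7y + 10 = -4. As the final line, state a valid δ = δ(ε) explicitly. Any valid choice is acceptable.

δ = ε/7

Fix ε > 0. We need δ > 0 so that 0 < |y − 2| < δ implies |(-7y + 10) + 4| < ε.
|(-7y + 10) + 4| = |-7y + 14| = 7|y − 2|.
Thus it suffices that |y − 2| < ε/7.
Choosing δ = ε/7 gives |(-7y + 10) + 4| = 7|y − 2| < ε whenever |y − 2| < δ.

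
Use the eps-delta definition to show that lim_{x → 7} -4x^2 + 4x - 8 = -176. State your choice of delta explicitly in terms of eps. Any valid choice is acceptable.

delta = min(2, eps/60)

Fix eps > 0. We want delta > 0 such that 0 < |x − 7| < delta implies |(-4x^2 + 4x - 8) + 176| < eps.
(-4x^2 + 4x - 8) + 176 = -4x^2 + 4x + 168 = (x − 7)(-4x - 24).
So |(-4x^2 + 4x - 8) + 176| = |x − 7|·|-4x - 24|.
Require delta ≤ 2. Then |x − 7| < 2 gives |x| < 9, and by the triangle inequality |-4x - 24| ≤ 4·9 + 24 = 60.
Hence |(-4x^2 + 4x - 8) + 176| ≤ 60|x − 7| < eps provided |x − 7| < eps/60.
Take delta = min(2, eps/60). Then 0 < |x − 7| < delta gives both |x − 7| < 2 and |x − 7| < eps/60, so |(-4x^2 + 4x - 8) + 176| < eps.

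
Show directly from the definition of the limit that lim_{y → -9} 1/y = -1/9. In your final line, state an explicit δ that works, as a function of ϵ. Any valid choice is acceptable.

Suppose ϵ > 0. We seek δ > 0 such that 0 < |y + 9| < δ implies |1/y + 1/9| < ϵ.
|1/y + 1/9| = |-9 − y|/(9·|y|) = |y + 9|/(9|y|).
Restrict δ ≤ 9/2. Then |y + 9| < 9/2 gives |y| > 9/2, so 9|y| > 81/2.
Then |1/y + 1/9| < |y + 9|/(81/2), which is < ϵ when |y + 9| < (81/2)ϵ.
Take δ = min(9/2, (81/2)ϵ). Then 0 < |y + 9| < δ gives both |y + 9| < 9/2 and |y + 9| < (81/2)ϵ, so |1/y + 1/9| < ϵ.

δ = min(9/2, (81/2)ϵ)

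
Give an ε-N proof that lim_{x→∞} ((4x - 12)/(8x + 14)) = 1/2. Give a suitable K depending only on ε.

K = (19/8)/ε

Suppose ε > 0. We seek K > 0 such that x > K implies |(4x - 12)/(8x + 14) − (1/2)| < ε.
(4x - 12)/(8x + 14) − (1/2) = (8(4x - 12) − 4(8x + 14)) / (8(8x + 14)) = -152/(8(8x + 14)).
For x > 0 we have 8x + 14 > 8x, so |(4x - 12)/(8x + 14) − (1/2)| = 152/(8(8x + 14)) < 152/(8·8x) = (19/8)/x.
Thus |(4x - 12)/(8x + 14) − (1/2)| < ε whenever x > (19/8)/ε.
Take K = (19/8)/ε. If x > K then |(4x - 12)/(8x + 14) − (1/2)| < (19/8)/x < ε.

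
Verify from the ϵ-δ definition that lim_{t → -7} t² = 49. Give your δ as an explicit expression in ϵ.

δ = min(2, ϵ/16)

Let ϵ > 0 be given. We seek δ > 0 with 0 < |t + 7| < δ ⇒ |t² − 49| < ϵ.
Factor: t² − 49 = (t + 7)(t - 7), so |t² − 49| = |t + 7|·|t - 7|.
Impose δ ≤ 2 so that |t| < 9; then |t - 7| ≤ 16.
Hence |t² − 49| ≤ 16|t + 7|, which is < ϵ once |t + 7| < ϵ/16.
Take δ = min(2, ϵ/16). If 0 < |t + 7| < δ then both bounds hold and |t² − 49| ≤ 16|t + 7| < 16·(ϵ/16) = ϵ.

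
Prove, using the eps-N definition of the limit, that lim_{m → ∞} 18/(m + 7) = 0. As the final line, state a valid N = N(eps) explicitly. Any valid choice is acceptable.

N = 18/eps

Let eps > 0 be given. For m ≥ 1, |18/(m + 7) − 0| = 18/(m + 7) ≤ 18/m.
We need 18/m < eps, i.e. m > 18/eps.
Take N = 18/eps. If m > N then |18/(m + 7)| ≤ 18/m < eps.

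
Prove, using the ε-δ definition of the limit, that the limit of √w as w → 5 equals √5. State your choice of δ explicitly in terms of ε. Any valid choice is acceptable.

δ = min(5, √5·ε)

Let ε > 0 be given. We want δ > 0 such that 0 < |w − 5| < δ implies |√w − √5| < ε.
Rationalise: √w − √5 = (w − 5)/(√w + √5), so |√w − √5| = |w − 5|/(√w + √5).
Restrict δ ≤ 5 so that |w − 5| < 5 forces w > 0, and then √w + √5 > √5.
Hence |√w − √5| < |w − 5|/√5, which is < ε once |w − 5| < √5·ε.
Take δ = min(5, √5·ε). If 0 < |w − 5| < δ then w > 0 and |√w − √5| < |w − 5|/√5 < ε.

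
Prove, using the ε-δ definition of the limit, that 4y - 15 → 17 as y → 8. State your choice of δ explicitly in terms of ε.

δ = ε/4

Let ε > 0 be given. We need δ > 0 so that 0 < |y − 8| < δ implies |(4y - 15) − 17| < ε.
Since (4y - 15) − 17 = 4(y − 8), we have |(4y - 15) − 17| = 4|y − 8|.
Thus it suffices that |y − 8| < ε/4.
Choosing δ = ε/4 gives |(4y - 15) − 17| = 4|y − 8| < ε whenever |y − 8| < δ.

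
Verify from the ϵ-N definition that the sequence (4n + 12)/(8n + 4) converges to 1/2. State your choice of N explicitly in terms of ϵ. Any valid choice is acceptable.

Let ϵ > 0 be given. For n ≥ 1, |(4n + 12)/(8n + 4) − (1/2)| = |80|/(8(8n + 4)) = 80/(8(8n + 4)).
Since 8n + 4 ≥ 8n for n ≥ 1, this is ≤ 80/(8·8n) = (5/4)/n.
So |(4n + 12)/(8n + 4) − (1/2)| < ϵ whenever n > (5/4)/ϵ.
Take N = (5/4)/ϵ. If n > N then |(4n + 12)/(8n + 4) − (1/2)| ≤ (5/4)/n < ϵ.

N = (5/4)/ϵ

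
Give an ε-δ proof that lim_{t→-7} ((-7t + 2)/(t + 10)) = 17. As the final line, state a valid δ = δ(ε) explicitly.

δ = min(3/2, (1/16)ε)

Let ε > 0 be given. We want δ > 0 with 0 < |t + 7| < δ ⇒ |(-7t + 2)/(t + 10) − 17| < ε.
Combining over a common denominator, (-7t + 2)/(t + 10) − 17 = [(-7t + 2)·3 − 51·(t + 10)] / [3·(t + 10)] = -72(t + 7) / (3(t + 10)).
So |(-7t + 2)/(t + 10) − 17| = 72|t + 7| / (3·|t + 10|).
Require δ ≤ 3/2, so |t + 10| ≥ |3| − |t + 7| > 3 − 3/2 = 3/2.
Hence |(-7t + 2)/(t + 10) − 17| < 72|t + 7|/(3·(3/2)) = 16|t + 7|, which is < ε once |t + 7| < (1/16)ε.
Take δ = min(3/2, (1/16)ε). Then 0 < |t + 7| < δ forces both bounds, so |(-7t + 2)/(t + 10) − 17| < ε.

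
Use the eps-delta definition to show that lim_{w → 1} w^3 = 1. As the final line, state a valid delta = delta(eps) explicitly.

Let eps > 0. We seek delta > 0 with 0 < |w − 1| < delta ⇒ |w^3 − 1| < eps.
Factor: w^3 − 1 = (w − 1)(w^2 + w + 1), so |w^3 − 1| = |w − 1|·|w^2 + w + 1|.
Impose delta ≤ 1 so that |w| < 2; then |w^2 + w + 1| ≤ 7.
Hence |w^3 − 1| ≤ 7|w − 1|, which is < eps once |w − 1| < eps/7.
Take delta = min(1, eps/7). If 0 < |w − 1| < delta then both bounds hold and |w^3 − 1| ≤ 7|w − 1| < 7·(eps/7) = eps.

delta = min(1, eps/7)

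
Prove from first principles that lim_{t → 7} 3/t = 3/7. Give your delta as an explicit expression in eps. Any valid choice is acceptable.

Suppose eps > 0. We seek delta > 0 such that 0 < |t − 7| < delta implies |3/t − (3/7)| < eps.
|3/t − (3/7)| = 3·|7 − t|/(7·|t|) = 3|t − 7|/(7|t|).
Require delta ≤ 7/2 so that |t| > 7 − 7/2 = 7/2, hence 7|t| > 49/2.
Then |3/t − (3/7)| < 3|t − 7|/(49/2), which is < eps when |t − 7| < (49/6)eps.
Take delta = min(7/2, (49/6)eps). Then 0 < |t − 7| < delta gives both |t − 7| < 7/2 and |t − 7| < (49/6)eps, so |3/t − (3/7)| < eps.

delta = min(7/2, (49/6)eps)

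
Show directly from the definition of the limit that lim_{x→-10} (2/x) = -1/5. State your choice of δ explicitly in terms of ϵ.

δ = min(5, 25ϵ)

Suppose ϵ > 0. We seek δ > 0 such that 0 < |x + 10| < δ implies |2/x + 1/5| < ϵ.
|2/x + 1/5| = 2·|-10 − x|/(10·|x|) = 2|x + 10|/(10|x|).
Restrict δ ≤ 5. Then |x + 10| < 5 gives |x| > 5, so 10|x| > 50.
Then |2/x + 1/5| < 2|x + 10|/50, which is < ϵ when |x + 10| < 25ϵ.
Take δ = min(5, 25ϵ). Then 0 < |x + 10| < δ gives both |x + 10| < 5 and |x + 10| < 25ϵ, so |2/x + 1/5| < ϵ.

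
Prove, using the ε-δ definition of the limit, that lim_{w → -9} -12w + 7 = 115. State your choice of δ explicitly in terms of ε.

Let ε > 0. We need δ > 0 so that 0 < |w + 9| < δ implies |(-12w + 7) − 115| < ε.
|(-12w + 7) − 115| = |-12w - 108| = 12|w + 9|.
Thus it suffices that |w + 9| < ε/12.
Take δ = ε/12. If 0 < |w + 9| < δ then |(-12w + 7) − 115| = 12|w + 9| < 12·(ε/12) = ε.

δ = ε/12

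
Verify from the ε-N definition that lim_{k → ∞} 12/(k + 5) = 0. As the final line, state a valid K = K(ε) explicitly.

K = 12/ε

Fix ε > 0. For k ≥ 1, |12/(k + 5) − 0| = 12/(k + 5) ≤ 12/k.
We need 12/k < ε, i.e. k > 12/ε.
Take K = 12/ε. If k > K then |12/(k + 5)| ≤ 12/k < ε.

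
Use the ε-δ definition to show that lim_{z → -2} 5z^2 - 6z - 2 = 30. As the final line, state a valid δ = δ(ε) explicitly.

δ = min(2, ε/36)

Let ε > 0 be given. We want δ > 0 such that 0 < |z + 2| < δ implies |(5z^2 - 6z - 2) − 30| < ε.
(5z^2 - 6z - 2) − 30 = 5z^2 - 6z - 32 = (z + 2)(5z - 16).
So |(5z^2 - 6z - 2) − 30| = |z + 2|·|5z - 16|.
Require δ ≤ 2. Then |z + 2| < 2 gives |z| < 4, and by the triangle inequality |5z - 16| ≤ 5·4 + 16 = 36.
Hence |(5z^2 - 6z - 2) − 30| ≤ 36|z + 2| < ε provided |z + 2| < ε/36.
Choosing δ = min(2, ε/36) ensures both conditions, hence |(5z^2 - 6z - 2) − 30| < ε.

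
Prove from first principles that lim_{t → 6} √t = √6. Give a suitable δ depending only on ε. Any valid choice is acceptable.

Suppose ε > 0. We want δ > 0 such that 0 < |t − 6| < δ implies |√t − √6| < ε.
Multiplying by the conjugate, |√t − √6| = |t − 6|/(√t + √6).
Restrict δ ≤ 6 so that |t − 6| < 6 forces t > 0, and then √t + √6 > √6.
Hence |√t − √6| < |t − 6|/√6, which is < ε once |t − 6| < √6·ε.
Take δ = min(6, √6·ε). If 0 < |t − 6| < δ then t > 0 and |√t − √6| < |t − 6|/√6 < ε.

δ = min(6, √6·ε)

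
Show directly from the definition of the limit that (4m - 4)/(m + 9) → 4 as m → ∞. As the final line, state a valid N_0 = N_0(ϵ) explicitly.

Let ϵ > 0. For m ≥ 1, |(4m - 4)/(m + 9) − 4| = |-40|/((m + 9)) = 40/((m + 9)).
Since m + 9 ≥ m for m ≥ 1, this is ≤ 40/(m) = 40/m.
So |(4m - 4)/(m + 9) − 4| < ϵ whenever m > 40/ϵ.
Take N_0 = 40/ϵ. If m > N_0 then |(4m - 4)/(m + 9) − 4| ≤ 40/m < ϵ.

N_0 = 40/ϵ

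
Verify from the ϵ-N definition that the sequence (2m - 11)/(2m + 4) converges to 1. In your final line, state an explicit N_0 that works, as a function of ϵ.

Suppose ϵ > 0. For m ≥ 1, |(2m - 11)/(2m + 4) − 1| = |-30|/(2(2m + 4)) = 30/(2(2m + 4)).
Since 2m + 4 ≥ 2m for m ≥ 1, this is ≤ 30/(2·2m) = (15/2)/m.
So |(2m - 11)/(2m + 4) − 1| < ϵ whenever m > (15/2)/ϵ.
Take N_0 = (15/2)/ϵ. If m > N_0 then |(2m - 11)/(2m + 4) − 1| ≤ (15/2)/m < ϵ.

N_0 = (15/2)/ϵ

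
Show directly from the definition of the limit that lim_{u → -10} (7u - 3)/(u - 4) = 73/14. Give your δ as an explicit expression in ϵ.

Let ϵ > 0 be given. We want δ > 0 with 0 < |u + 10| < δ ⇒ |(7u - 3)/(u - 4) − (73/14)| < ϵ.
Combining over a common denominator, (7u - 3)/(u - 4) − (73/14) = [(7u - 3)·(-14) − (-73)·(u - 4)] / [(-14)·(u - 4)] = -25(u + 10) / ((-14)(u - 4)).
So |(7u - 3)/(u - 4) − (73/14)| = 25|u + 10| / (14·|u − 4|).
Require δ ≤ 7, so |u − 4| ≥ |-14| − |u + 10| > 14 − 7 = 7.
Hence |(7u - 3)/(u - 4) − (73/14)| < 25|u + 10|/(14·7) = (25/98)|u + 10|, which is < ϵ once |u + 10| < (98/25)ϵ.
Take δ = min(7, (98/25)ϵ). Then 0 < |u + 10| < δ forces both bounds, so |(7u - 3)/(u - 4) − (73/14)| < ϵ.

δ = min(7, (98/25)ϵ)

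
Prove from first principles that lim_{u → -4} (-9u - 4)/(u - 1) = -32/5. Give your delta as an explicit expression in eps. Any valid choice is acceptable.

delta = min(5/2, (25/26)eps)

Suppose eps > 0. We want delta > 0 with 0 < |u + 4| < delta ⇒ |(-9u - 4)/(u - 1) + 32/5| < eps.
Combining over a common denominator, (-9u - 4)/(u - 1) + 32/5 = [(-9u - 4)·(-5) − 32·(u - 1)] / [(-5)·(u - 1)] = 13(u + 4) / ((-5)(u - 1)).
So |(-9u - 4)/(u - 1) + 32/5| = 13|u + 4| / (5·|u − 1|).
Require delta ≤ 5/2, so |u − 1| ≥ |-5| − |u + 4| > 5 − 5/2 = 5/2.
Hence |(-9u - 4)/(u - 1) + 32/5| < 13|u + 4|/(5·(5/2)) = (26/25)|u + 4|, which is < eps once |u + 4| < (25/26)eps.
Take delta = min(5/2, (25/26)eps). Then 0 < |u + 4| < delta forces both bounds, so |(-9u - 4)/(u - 1) + 32/5| < eps.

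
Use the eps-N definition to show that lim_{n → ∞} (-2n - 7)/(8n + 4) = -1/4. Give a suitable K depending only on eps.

K = (3/4)/eps

Fix eps > 0. For n ≥ 1, |(-2n - 7)/(8n + 4) + 1/4| = |-48|/(8(8n + 4)) = 48/(8(8n + 4)).
Since 8n + 4 ≥ 8n for n ≥ 1, this is ≤ 48/(8·8n) = (3/4)/n.
So |(-2n - 7)/(8n + 4) + 1/4| < eps whenever n > (3/4)/eps.
Take K = (3/4)/eps. If n > K then |(-2n - 7)/(8n + 4) + 1/4| ≤ (3/4)/n < eps.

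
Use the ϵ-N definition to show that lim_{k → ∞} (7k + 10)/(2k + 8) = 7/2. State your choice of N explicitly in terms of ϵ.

N = 9/ϵ

Let ϵ > 0. For k ≥ 1, |(7k + 10)/(2k + 8) − (7/2)| = |-36|/(2(2k + 8)) = 36/(2(2k + 8)).
Since 2k + 8 ≥ 2k for k ≥ 1, this is ≤ 36/(2·2k) = 9/k.
So |(7k + 10)/(2k + 8) − (7/2)| < ϵ whenever k > 9/ϵ.
Take N = 9/ϵ. If k > N then |(7k + 10)/(2k + 8) − (7/2)| ≤ 9/k < ϵ.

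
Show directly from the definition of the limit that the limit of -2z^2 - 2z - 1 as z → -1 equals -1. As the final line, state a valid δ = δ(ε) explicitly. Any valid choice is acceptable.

δ = min(1, ε/4)

Let ε > 0 be given. We want δ > 0 such that 0 < |z + 1| < δ implies |(-2z^2 - 2z - 1) + 1| < ε.
(-2z^2 - 2z - 1) + 1 = -2z^2 - 2z = (z + 1)(-2z).
So |(-2z^2 - 2z - 1) + 1| = |z + 1|·|-2z|.
Assume first that |z + 1| < 1, so |z| < 2. Then |-2z| ≤ 2·2 = 4.
Hence |(-2z^2 - 2z - 1) + 1| ≤ 4|z + 1| < ε provided |z + 1| < ε/4.
Take δ = min(1, ε/4). Then 0 < |z + 1| < δ gives both |z + 1| < 1 and |z + 1| < ε/4, so |(-2z^2 - 2z - 1) + 1| < ε.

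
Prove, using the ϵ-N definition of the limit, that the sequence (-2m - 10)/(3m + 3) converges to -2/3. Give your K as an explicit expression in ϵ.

K = (8/3)/ϵ

Let ϵ > 0 be given. For m ≥ 1, |(-2m - 10)/(3m + 3) + 2/3| = |-24|/(3(3m + 3)) = 24/(3(3m + 3)).
Since 3m + 3 ≥ 3m for m ≥ 1, this is ≤ 24/(3·3m) = (8/3)/m.
So |(-2m - 10)/(3m + 3) + 2/3| < ϵ whenever m > (8/3)/ϵ.
Take K = (8/3)/ϵ. If m > K then |(-2m - 10)/(3m + 3) + 2/3| ≤ (8/3)/m < ϵ.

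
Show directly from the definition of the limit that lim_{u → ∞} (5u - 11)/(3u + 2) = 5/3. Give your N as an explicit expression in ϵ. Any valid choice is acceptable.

Let ϵ > 0. We seek N > 0 such that u > N implies |(5u - 11)/(3u + 2) − (5/3)| < ϵ.
(5u - 11)/(3u + 2) − (5/3) = (3(5u - 11) − 5(3u + 2)) / (3(3u + 2)) = -43/(3(3u + 2)).
For u > 0 we have 3u + 2 > 3u, so |(5u - 11)/(3u + 2) − (5/3)| = 43/(3(3u + 2)) < 43/(3·3u) = (43/9)/u.
Thus |(5u - 11)/(3u + 2) − (5/3)| < ϵ whenever u > (43/9)/ϵ.
Take N = (43/9)/ϵ. If u > N then |(5u - 11)/(3u + 2) − (5/3)| < (43/9)/u < ϵ.

N = (43/9)/ϵ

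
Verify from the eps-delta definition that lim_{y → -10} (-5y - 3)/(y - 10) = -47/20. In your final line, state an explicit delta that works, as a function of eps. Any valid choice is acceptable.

delta = min(10, (200/53)eps)

Let eps > 0 be given. We want delta > 0 with 0 < |y + 10| < delta ⇒ |(-5y - 3)/(y - 10) + 47/20| < eps.
Combining over a common denominator, (-5y - 3)/(y - 10) + 47/20 = [(-5y - 3)·(-20) − 47·(y - 10)] / [(-20)·(y - 10)] = 53(y + 10) / ((-20)(y - 10)).
So |(-5y - 3)/(y - 10) + 47/20| = 53|y + 10| / (20·|y − 10|).
Restrict delta ≤ 10. Then |y + 10| < 10 gives |y − 10| = |(y + 10) + (-20)| ≥ 20 − 10 = 10.
Hence |(-5y - 3)/(y - 10) + 47/20| < 53|y + 10|/(20·10) = (53/200)|y + 10|, which is < eps once |y + 10| < (200/53)eps.
Take delta = min(10, (200/53)eps). Then 0 < |y + 10| < delta forces both bounds, so |(-5y - 3)/(y - 10) + 47/20| < eps.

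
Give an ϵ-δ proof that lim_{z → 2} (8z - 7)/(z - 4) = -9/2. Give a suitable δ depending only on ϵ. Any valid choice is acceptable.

δ = min(1, (2/25)ϵ)

Suppose ϵ > 0. We want δ > 0 with 0 < |z − 2| < δ ⇒ |(8z - 7)/(z - 4) + 9/2| < ϵ.
Combining over a common denominator, (8z - 7)/(z - 4) + 9/2 = [(8z - 7)·(-2) − 9·(z - 4)] / [(-2)·(z - 4)] = -25(z − 2) / ((-2)(z - 4)).
So |(8z - 7)/(z - 4) + 9/2| = 25|z − 2| / (2·|z − 4|).
Require δ ≤ 1, so |z − 4| ≥ |-2| − |z − 2| > 2 − 1 = 1.
Hence |(8z - 7)/(z - 4) + 9/2| < 25|z − 2|/(2·1) = (25/2)|z − 2|, which is < ϵ once |z − 2| < (2/25)ϵ.
Take δ = min(1, (2/25)ϵ). Then 0 < |z − 2| < δ forces both bounds, so |(8z - 7)/(z - 4) + 9/2| < ϵ.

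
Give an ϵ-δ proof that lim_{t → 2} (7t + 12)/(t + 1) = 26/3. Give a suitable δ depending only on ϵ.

δ = min(3/2, (9/10)ϵ)

Let ϵ > 0. We want δ > 0 with 0 < |t − 2| < δ ⇒ |(7t + 12)/(t + 1) − (26/3)| < ϵ.
Combining over a common denominator, (7t + 12)/(t + 1) − (26/3) = [(7t + 12)·3 − 26·(t + 1)] / [3·(t + 1)] = -5(t − 2) / (3(t + 1)).
So |(7t + 12)/(t + 1) − (26/3)| = 5|t − 2| / (3·|t + 1|).
Restrict δ ≤ 3/2. Then |t − 2| < 3/2 gives |t + 1| = |(t − 2) + 3| ≥ 3 − 3/2 = 3/2.
Hence |(7t + 12)/(t + 1) − (26/3)| < 5|t − 2|/(3·(3/2)) = (10/9)|t − 2|, which is < ϵ once |t − 2| < (9/10)ϵ.
Take δ = min(3/2, (9/10)ϵ). Then 0 < |t − 2| < δ forces both bounds, so |(7t + 12)/(t + 1) − (26/3)| < ϵ.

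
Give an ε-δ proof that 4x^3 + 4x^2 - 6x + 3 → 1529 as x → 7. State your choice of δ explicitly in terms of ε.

δ = min(1, ε/730)

Fix ε > 0. We want δ > 0 such that 0 < |x − 7| < δ implies |(4x^3 + 4x^2 - 6x + 3) − 1529| < ε.
(4x^3 + 4x^2 - 6x + 3) − 1529 = 4x^3 + 4x^2 - 6x - 1526 = (x − 7)(4x^2 + 32x + 218).
So |(4x^3 + 4x^2 - 6x + 3) − 1529| = |x − 7|·|4x^2 + 32x + 218|.
Assume first that |x − 7| < 1, so |x| < 8. Then |4x^2 + 32x + 218| ≤ 4·8^2 + 32·8 + 218 = 730.
Hence |(4x^3 + 4x^2 - 6x + 3) − 1529| ≤ 730|x − 7| < ε provided |x − 7| < ε/730.
Choosing δ = min(1, ε/730) ensures both conditions, hence |(4x^3 + 4x^2 - 6x + 3) − 1529| < ε.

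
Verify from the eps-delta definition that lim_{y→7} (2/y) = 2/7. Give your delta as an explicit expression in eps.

delta = min(7/2, (49/4)eps)

Fix eps > 0. We seek delta > 0 such that 0 < |y − 7| < delta implies |2/y − (2/7)| < eps.
|2/y − (2/7)| = 2·|7 − y|/(7·|y|) = 2|y − 7|/(7|y|).
Require delta ≤ 7/2 so that |y| > 7 − 7/2 = 7/2, hence 7|y| > 49/2.
Then |2/y − (2/7)| < 2|y − 7|/(49/2), which is < eps when |y − 7| < (49/4)eps.
Take delta = min(7/2, (49/4)eps). Then 0 < |y − 7| < delta gives both |y − 7| < 7/2 and |y − 7| < (49/4)eps, so |2/y − (2/7)| < eps.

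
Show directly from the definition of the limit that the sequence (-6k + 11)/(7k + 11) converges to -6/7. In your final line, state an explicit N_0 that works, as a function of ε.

N_0 = (143/49)/ε

Fix ε > 0. For k ≥ 1, |(-6k + 11)/(7k + 11) + 6/7| = |143|/(7(7k + 11)) = 143/(7(7k + 11)).
Since 7k + 11 ≥ 7k for k ≥ 1, this is ≤ 143/(7·7k) = (143/49)/k.
So |(-6k + 11)/(7k + 11) + 6/7| < ε whenever k > (143/49)/ε.
Take N_0 = (143/49)/ε. If k > N_0 then |(-6k + 11)/(7k + 11) + 6/7| ≤ (143/49)/k < ε.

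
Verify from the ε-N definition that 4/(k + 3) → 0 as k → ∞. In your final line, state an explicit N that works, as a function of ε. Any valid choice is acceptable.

Fix ε > 0. For k ≥ 1, |4/(k + 3) − 0| = 4/(k + 3) ≤ 4/k.
We need 4/k < ε, i.e. k > 4/ε.
Take N = 4/ε. If k > N then |4/(k + 3)| ≤ 4/k < ε.

N = 4/ε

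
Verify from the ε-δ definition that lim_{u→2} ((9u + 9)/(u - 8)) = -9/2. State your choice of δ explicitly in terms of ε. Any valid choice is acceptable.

Let ε > 0. We want δ > 0 with 0 < |u − 2| < δ ⇒ |(9u + 9)/(u - 8) + 9/2| < ε.
Combining over a common denominator, (9u + 9)/(u - 8) + 9/2 = [(9u + 9)·(-6) − 27·(u - 8)] / [(-6)·(u - 8)] = -81(u − 2) / ((-6)(u - 8)).
So |(9u + 9)/(u - 8) + 9/2| = 81|u − 2| / (6·|u − 8|).
Require δ ≤ 3, so |u − 8| ≥ |-6| − |u − 2| > 6 − 3 = 3.
Hence |(9u + 9)/(u - 8) + 9/2| < 81|u − 2|/(6·3) = (9/2)|u − 2|, which is < ε once |u − 2| < (2/9)ε.
Take δ = min(3, (2/9)ε). Then 0 < |u − 2| < δ forces both bounds, so |(9u + 9)/(u - 8) + 9/2| < ε.

δ = min(3, (2/9)ε)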